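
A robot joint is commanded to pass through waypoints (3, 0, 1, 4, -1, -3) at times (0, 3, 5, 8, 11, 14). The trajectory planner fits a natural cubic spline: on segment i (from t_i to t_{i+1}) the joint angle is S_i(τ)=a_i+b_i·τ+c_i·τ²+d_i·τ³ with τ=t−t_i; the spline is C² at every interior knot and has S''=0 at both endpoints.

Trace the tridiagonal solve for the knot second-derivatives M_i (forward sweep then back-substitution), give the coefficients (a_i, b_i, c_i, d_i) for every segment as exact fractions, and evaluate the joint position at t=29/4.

  seg 0: a=3 b=-83/60 c=0 d=23/540
  seg 1: a=0 b=-7/30 c=23/60 d=-1/120
  seg 2: a=1 b=6/5 c=1/3 d=-2/15
  seg 3: a=4 b=-2/5 c=-13/15 d=4/27
  seg 4: a=-1 b=-8/5 c=7/15 d=-7/135
S(29/4) = 619/160

Δ: Δ0=-1, Δ1=1/2, Δ2=1, Δ3=-5/3, Δ4=-2/3
row 1: diag=10, rhs=9; c'=1/5, d'=9/10
row 2: denom=10−2·1/5=48/5; d'=(3−2·9/10)/(48/5)=1/8
row 3: denom=12−3·5/16=177/16; d'=(-16−3·1/8)/(177/16)=-262/177
row 4: denom=12−3·16/59=660/59; d'=(6−3·-262/177)/(660/59)=14/15
back: M4=14/15
back: M3=-262/177−16/59·14/15=-26/15
back: M2=1/8−5/16·-26/15=2/3
back: M1=9/10−1/5·2/3=23/30
M: M0=0, M1=23/30, M2=2/3, M3=-26/15, M4=14/15, M5=0
seg 0: a=3, c=M0/2=0, d=(M1−M0)/(6·3)=23/540, b=Δ0−h0·(2M0+M1)/6=-83/60
seg 1: a=0, c=M1/2=23/60, d=(M2−M1)/(6·2)=-1/120, b=Δ1−h1·(2M1+M2)/6=-7/30
seg 2: a=1, c=M2/2=1/3, d=(M3−M2)/(6·3)=-2/15, b=Δ2−h2·(2M2+M3)/6=6/5
seg 3: a=4, c=M3/2=-13/15, d=(M4−M3)/(6·3)=4/27, b=Δ3−h3·(2M3+M4)/6=-2/5
seg 4: a=-1, c=M4/2=7/15, d=(M5−M4)/(6·3)=-7/135, b=Δ4−h4·(2M4+M5)/6=-8/5
t_q=29/4 → seg 2, τ=9/4; S=1+6/5·τ+1/3·τ²+-2/15·τ³=619/160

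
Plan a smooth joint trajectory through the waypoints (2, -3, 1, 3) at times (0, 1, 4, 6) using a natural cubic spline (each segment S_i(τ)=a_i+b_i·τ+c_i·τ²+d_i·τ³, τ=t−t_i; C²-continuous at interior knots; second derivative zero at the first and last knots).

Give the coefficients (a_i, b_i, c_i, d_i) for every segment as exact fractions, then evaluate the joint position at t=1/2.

  seg 0: a=2 b=-1258/213 c=0 d=193/213
  seg 1: a=-3 b=-679/213 c=193/71 d=-86/213
  seg 2: a=1 b=473/213 c=-65/71 d=65/426
S(1/2) = -477/568

Δ: Δ0=-5, Δ1=4/3, Δ2=1
row 1: diag=8, rhs=38; c'=3/8, d'=19/4
row 2: denom=10−3·3/8=71/8; d'=(-2−3·19/4)/(71/8)=-130/71
back: M2=-130/71
back: M1=19/4−3/8·-130/71=386/71
M: M0=0, M1=386/71, M2=-130/71, M3=0
seg 0: a=2, c=M0/2=0, d=(M1−M0)/(6·1)=193/213, b=Δ0−h0·(2M0+M1)/6=-1258/213
seg 1: a=-3, c=M1/2=193/71, d=(M2−M1)/(6·3)=-86/213, b=Δ1−h1·(2M1+M2)/6=-679/213
seg 2: a=1, c=M2/2=-65/71, d=(M3−M2)/(6·2)=65/426, b=Δ2−h2·(2M2+M3)/6=473/213
t_q=1/2 → seg 0, τ=1/2; S=2+-1258/213·τ+0·τ²+193/213·τ³=-477/568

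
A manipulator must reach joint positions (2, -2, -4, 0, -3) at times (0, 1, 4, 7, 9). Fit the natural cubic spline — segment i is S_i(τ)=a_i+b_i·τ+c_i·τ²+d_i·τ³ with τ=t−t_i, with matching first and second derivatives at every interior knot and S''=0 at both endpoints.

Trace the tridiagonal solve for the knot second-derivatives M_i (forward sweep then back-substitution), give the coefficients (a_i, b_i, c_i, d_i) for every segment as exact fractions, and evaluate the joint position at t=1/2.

  seg 0: a=2 b=-6953/1596 c=0 d=569/1596
  seg 1: a=-2 b=-2623/798 c=569/532 d=-313/4788
  seg 2: a=-4 b=2179/1596 c=64/133 d=-785/4788
  seg 3: a=0 b=-139/798 c=-529/532 d=529/3192
S(1/2) = -569/4256

Δ: Δ0=-4, Δ1=-2/3, Δ2=4/3, Δ3=-3/2
row 1: diag=8, rhs=20; c'=3/8, d'=5/2
row 2: denom=12−3·3/8=87/8; d'=(12−3·5/2)/(87/8)=12/29
row 3: denom=10−3·8/29=266/29; d'=(-17−3·12/29)/(266/29)=-529/266
back: M3=-529/266
back: M2=12/29−8/29·-529/266=128/133
back: M1=5/2−3/8·128/133=569/266
M: M0=0, M1=569/266, M2=128/133, M3=-529/266, M4=0
seg 0: a=2, c=M0/2=0, d=(M1−M0)/(6·1)=569/1596, b=Δ0−h0·(2M0+M1)/6=-6953/1596
seg 1: a=-2, c=M1/2=569/532, d=(M2−M1)/(6·3)=-313/4788, b=Δ1−h1·(2M1+M2)/6=-2623/798
seg 2: a=-4, c=M2/2=64/133, d=(M3−M2)/(6·3)=-785/4788, b=Δ2−h2·(2M2+M3)/6=2179/1596
seg 3: a=0, c=M3/2=-529/532, d=(M4−M3)/(6·2)=529/3192, b=Δ3−h3·(2M3+M4)/6=-139/798
t_q=1/2 → seg 0, τ=1/2; S=2+-6953/1596·τ+0·τ²+569/1596·τ³=-569/4256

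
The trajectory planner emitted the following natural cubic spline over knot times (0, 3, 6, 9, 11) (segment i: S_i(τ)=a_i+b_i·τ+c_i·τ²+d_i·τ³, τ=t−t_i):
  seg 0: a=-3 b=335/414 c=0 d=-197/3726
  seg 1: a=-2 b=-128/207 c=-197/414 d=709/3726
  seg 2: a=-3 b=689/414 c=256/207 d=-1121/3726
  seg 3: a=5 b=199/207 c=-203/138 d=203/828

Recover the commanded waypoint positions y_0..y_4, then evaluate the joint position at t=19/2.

y_0 = S_0(0) = a_0 = -3
y_1 = S_1(0) = a_1 = -2
y_2 = S_2(0) = a_2 = -3
y_3 = S_3(0) = a_3 = 5
y_4 = S_3(2) = 3
t_q=19/2 is in segment 3 (τ=1/2); S_3(τ)=11357/2208

y_0=-3 y_1=-2 y_2=-3 y_3=5 y_4=3
S(19/2) = 11357/2208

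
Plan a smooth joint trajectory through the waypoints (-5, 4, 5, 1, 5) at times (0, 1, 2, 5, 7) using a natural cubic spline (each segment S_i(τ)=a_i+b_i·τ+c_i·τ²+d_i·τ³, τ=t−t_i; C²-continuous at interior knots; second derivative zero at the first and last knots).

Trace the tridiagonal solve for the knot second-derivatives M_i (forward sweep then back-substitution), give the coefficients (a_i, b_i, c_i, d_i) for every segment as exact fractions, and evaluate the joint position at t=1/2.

Δ: Δ0=9, Δ1=1, Δ2=-4/3, Δ3=2
row 1: diag=4, rhs=-48; c'=1/4, d'=-12
row 2: denom=8−1·1/4=31/4; d'=(-14−1·-12)/(31/4)=-8/31
row 3: denom=10−3·12/31=274/31; d'=(20−3·-8/31)/(274/31)=322/137
back: M3=322/137
back: M2=-8/31−12/31·322/137=-160/137
back: M1=-12−1/4·-160/137=-1604/137
M: M0=0, M1=-1604/137, M2=-160/137, M3=322/137, M4=0
seg 0: a=-5, c=M0/2=0, d=(M1−M0)/(6·1)=-802/411, b=Δ0−h0·(2M0+M1)/6=4501/411
seg 1: a=4, c=M1/2=-802/137, d=(M2−M1)/(6·1)=722/411, b=Δ1−h1·(2M1+M2)/6=2095/411
seg 2: a=5, c=M2/2=-80/137, d=(M3−M2)/(6·3)=241/1233, b=Δ2−h2·(2M2+M3)/6=-551/411
seg 3: a=1, c=M3/2=161/137, d=(M4−M3)/(6·2)=-161/822, b=Δ3−h3·(2M3+M4)/6=178/411
t_q=1/2 → seg 0, τ=1/2; S=-5+4501/411·τ+0·τ²+-802/411·τ³=127/548

  seg 0: a=-5 b=4501/411 c=0 d=-802/411
  seg 1: a=4 b=2095/411 c=-802/137 d=722/411
  seg 2: a=5 b=-551/411 c=-80/137 d=241/1233
  seg 3: a=1 b=178/411 c=161/137 d=-161/822
S(1/2) = 127/548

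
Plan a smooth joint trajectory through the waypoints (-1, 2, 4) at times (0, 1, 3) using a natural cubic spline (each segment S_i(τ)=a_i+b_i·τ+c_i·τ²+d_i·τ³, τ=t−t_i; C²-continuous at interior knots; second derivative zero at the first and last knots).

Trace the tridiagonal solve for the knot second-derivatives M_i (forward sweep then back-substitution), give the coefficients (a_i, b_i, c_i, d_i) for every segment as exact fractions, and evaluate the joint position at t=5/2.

Δ: Δ0=3, Δ1=1
row 1: diag=6, rhs=-12; c'=1/3, d'=-2
back: M1=-2
M: M0=0, M1=-2, M2=0
seg 0: a=-1, c=M0/2=0, d=(M1−M0)/(6·1)=-1/3, b=Δ0−h0·(2M0+M1)/6=10/3
seg 1: a=2, c=M1/2=-1, d=(M2−M1)/(6·2)=1/6, b=Δ1−h1·(2M1+M2)/6=7/3
t_q=5/2 → seg 1, τ=3/2; S=2+7/3·τ+-1·τ²+1/6·τ³=61/16

  seg 0: a=-1 b=10/3 c=0 d=-1/3
  seg 1: a=2 b=7/3 c=-1 d=1/6
S(5/2) = 61/16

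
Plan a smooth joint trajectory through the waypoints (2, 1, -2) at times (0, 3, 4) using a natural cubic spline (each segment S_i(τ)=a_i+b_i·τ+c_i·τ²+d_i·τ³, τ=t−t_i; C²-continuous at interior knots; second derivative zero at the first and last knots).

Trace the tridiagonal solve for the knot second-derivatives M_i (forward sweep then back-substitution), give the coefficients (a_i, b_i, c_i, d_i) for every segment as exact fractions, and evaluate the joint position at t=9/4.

Δ: Δ0=-1/3, Δ1=-3
row 1: diag=8, rhs=-16; c'=1/8, d'=-2
back: M1=-2
M: M0=0, M1=-2, M2=0
seg 0: a=2, c=M0/2=0, d=(M1−M0)/(6·3)=-1/9, b=Δ0−h0·(2M0+M1)/6=2/3
seg 1: a=1, c=M1/2=-1, d=(M2−M1)/(6·1)=1/3, b=Δ1−h1·(2M1+M2)/6=-7/3
t_q=9/4 → seg 0, τ=9/4; S=2+2/3·τ+0·τ²+-1/9·τ³=143/64

  seg 0: a=2 b=2/3 c=0 d=-1/9
  seg 1: a=1 b=-7/3 c=-1 d=1/3
S(9/4) = 143/64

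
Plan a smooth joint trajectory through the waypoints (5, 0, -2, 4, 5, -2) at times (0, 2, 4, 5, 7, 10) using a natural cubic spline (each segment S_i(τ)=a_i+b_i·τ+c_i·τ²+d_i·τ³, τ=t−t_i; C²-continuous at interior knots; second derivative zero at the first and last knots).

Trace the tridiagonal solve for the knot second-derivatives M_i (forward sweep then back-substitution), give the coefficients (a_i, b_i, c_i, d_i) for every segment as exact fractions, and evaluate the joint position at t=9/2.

Δ: Δ0=-5/2, Δ1=-1, Δ2=6, Δ3=1/2, Δ4=-7/3
row 1: diag=8, rhs=9; c'=1/4, d'=9/8
row 2: denom=6−2·1/4=11/2; d'=(42−2·9/8)/(11/2)=159/22
row 3: denom=6−1·2/11=64/11; d'=(-33−1·159/22)/(64/11)=-885/128
row 4: denom=10−2·11/32=149/16; d'=(-17−2·-885/128)/(149/16)=-203/596
back: M4=-203/596
back: M3=-885/128−11/32·-203/596=-4051/596
back: M2=159/22−2/11·-4051/596=1261/149
back: M1=9/8−1/4·1261/149=-1181/1192
M: M0=0, M1=-1181/1192, M2=1261/149, M3=-4051/596, M4=-203/596, M5=0
seg 0: a=5, c=M0/2=0, d=(M1−M0)/(6·2)=-1181/14304, b=Δ0−h0·(2M0+M1)/6=-7759/3576
seg 1: a=0, c=M1/2=-1181/2384, d=(M2−M1)/(6·2)=11269/14304, b=Δ1−h1·(2M1+M2)/6=-5651/1788
seg 2: a=-2, c=M2/2=1261/298, d=(M3−M2)/(6·1)=-9095/3576, b=Δ2−h2·(2M2+M3)/6=15419/3576
seg 3: a=4, c=M3/2=-4051/1192, d=(M4−M3)/(6·2)=481/894, b=Δ3−h3·(2M3+M4)/6=9199/1788
seg 4: a=5, c=M4/2=-203/1192, d=(M5−M4)/(6·3)=203/10728, b=Δ4−h4·(2M4+M5)/6=-3563/1788
t_q=9/2 → seg 2, τ=1/2; S=-2+15419/3576·τ+1261/298·τ²+-9095/3576·τ³=8543/9536

  seg 0: a=5 b=-7759/3576 c=0 d=-1181/14304
  seg 1: a=0 b=-5651/1788 c=-1181/2384 d=11269/14304
  seg 2: a=-2 b=15419/3576 c=1261/298 d=-9095/3576
  seg 3: a=4 b=9199/1788 c=-4051/1192 d=481/894
  seg 4: a=5 b=-3563/1788 c=-203/1192 d=203/10728
S(9/2) = 8543/9536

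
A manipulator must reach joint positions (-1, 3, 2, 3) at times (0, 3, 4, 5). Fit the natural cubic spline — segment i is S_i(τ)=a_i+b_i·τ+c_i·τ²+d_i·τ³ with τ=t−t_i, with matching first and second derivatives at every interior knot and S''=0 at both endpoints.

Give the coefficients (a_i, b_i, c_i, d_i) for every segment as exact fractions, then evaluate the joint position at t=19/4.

Δ: Δ0=4/3, Δ1=-1, Δ2=1
row 1: diag=8, rhs=-14; c'=1/8, d'=-7/4
row 2: denom=4−1·1/8=31/8; d'=(12−1·-7/4)/(31/8)=110/31
back: M2=110/31
back: M1=-7/4−1/8·110/31=-68/31
M: M0=0, M1=-68/31, M2=110/31, M3=0
seg 0: a=-1, c=M0/2=0, d=(M1−M0)/(6·3)=-34/279, b=Δ0−h0·(2M0+M1)/6=226/93
seg 1: a=3, c=M1/2=-34/31, d=(M2−M1)/(6·1)=89/93, b=Δ1−h1·(2M1+M2)/6=-80/93
seg 2: a=2, c=M2/2=55/31, d=(M3−M2)/(6·1)=-55/93, b=Δ2−h2·(2M2+M3)/6=-17/93
t_q=19/4 → seg 2, τ=3/4; S=2+-17/93·τ+55/31·τ²+-55/93·τ³=5181/1984

  seg 0: a=-1 b=226/93 c=0 d=-34/279
  seg 1: a=3 b=-80/93 c=-34/31 d=89/93
  seg 2: a=2 b=-17/93 c=55/31 d=-55/93
S(19/4) = 5181/1984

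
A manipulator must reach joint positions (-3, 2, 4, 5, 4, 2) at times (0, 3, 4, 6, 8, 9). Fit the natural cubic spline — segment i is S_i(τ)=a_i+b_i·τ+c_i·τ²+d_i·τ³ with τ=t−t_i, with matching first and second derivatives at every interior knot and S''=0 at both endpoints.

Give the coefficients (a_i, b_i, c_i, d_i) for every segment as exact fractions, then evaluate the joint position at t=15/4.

  seg 0: a=-3 b=290/201 c=0 d=5/201
  seg 1: a=2 b=425/201 c=15/67 d=-68/201
  seg 2: a=4 b=311/201 c=-53/67 d=215/1608
  seg 3: a=5 b=-5/402 c=3/268 d=-205/1608
  seg 4: a=4 b=-301/201 c=-101/134 d=101/402
S(15/4) = 1913/536

Δ: Δ0=5/3, Δ1=2, Δ2=1/2, Δ3=-1/2, Δ4=-2
row 1: diag=8, rhs=2; c'=1/8, d'=1/4
row 2: denom=6−1·1/8=47/8; d'=(-9−1·1/4)/(47/8)=-74/47
row 3: denom=8−2·16/47=344/47; d'=(-6−2·-74/47)/(344/47)=-67/172
row 4: denom=6−2·47/172=469/86; d'=(-9−2·-67/172)/(469/86)=-101/67
back: M4=-101/67
back: M3=-67/172−47/172·-101/67=3/134
back: M2=-74/47−16/47·3/134=-106/67
back: M1=1/4−1/8·-106/67=30/67
M: M0=0, M1=30/67, M2=-106/67, M3=3/134, M4=-101/67, M5=0
seg 0: a=-3, c=M0/2=0, d=(M1−M0)/(6·3)=5/201, b=Δ0−h0·(2M0+M1)/6=290/201
seg 1: a=2, c=M1/2=15/67, d=(M2−M1)/(6·1)=-68/201, b=Δ1−h1·(2M1+M2)/6=425/201
seg 2: a=4, c=M2/2=-53/67, d=(M3−M2)/(6·2)=215/1608, b=Δ2−h2·(2M2+M3)/6=311/201
seg 3: a=5, c=M3/2=3/268, d=(M4−M3)/(6·2)=-205/1608, b=Δ3−h3·(2M3+M4)/6=-5/402
seg 4: a=4, c=M4/2=-101/134, d=(M5−M4)/(6·1)=101/402, b=Δ4−h4·(2M4+M5)/6=-301/201
t_q=15/4 → seg 1, τ=3/4; S=2+425/201·τ+15/67·τ²+-68/201·τ³=1913/536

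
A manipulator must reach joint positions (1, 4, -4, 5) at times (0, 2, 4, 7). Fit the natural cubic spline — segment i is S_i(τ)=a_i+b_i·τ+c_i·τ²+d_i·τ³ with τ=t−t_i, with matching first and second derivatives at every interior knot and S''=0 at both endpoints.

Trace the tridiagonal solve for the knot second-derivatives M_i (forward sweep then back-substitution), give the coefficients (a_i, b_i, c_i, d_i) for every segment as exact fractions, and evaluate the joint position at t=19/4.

  seg 0: a=1 b=63/19 c=0 d=-69/152
  seg 1: a=4 b=-81/38 c=-207/76 d=17/19
  seg 2: a=-4 b=-87/38 c=201/76 d=-67/228
S(19/4) = -21175/4864

Δ: Δ0=3/2, Δ1=-4, Δ2=3
row 1: diag=8, rhs=-33; c'=1/4, d'=-33/8
row 2: denom=10−2·1/4=19/2; d'=(42−2·-33/8)/(19/2)=201/38
back: M2=201/38
back: M1=-33/8−1/4·201/38=-207/38
M: M0=0, M1=-207/38, M2=201/38, M3=0
seg 0: a=1, c=M0/2=0, d=(M1−M0)/(6·2)=-69/152, b=Δ0−h0·(2M0+M1)/6=63/19
seg 1: a=4, c=M1/2=-207/76, d=(M2−M1)/(6·2)=17/19, b=Δ1−h1·(2M1+M2)/6=-81/38
seg 2: a=-4, c=M2/2=201/76, d=(M3−M2)/(6·3)=-67/228, b=Δ2−h2·(2M2+M3)/6=-87/38
t_q=19/4 → seg 2, τ=3/4; S=-4+-87/38·τ+201/76·τ²+-67/228·τ³=-21175/4864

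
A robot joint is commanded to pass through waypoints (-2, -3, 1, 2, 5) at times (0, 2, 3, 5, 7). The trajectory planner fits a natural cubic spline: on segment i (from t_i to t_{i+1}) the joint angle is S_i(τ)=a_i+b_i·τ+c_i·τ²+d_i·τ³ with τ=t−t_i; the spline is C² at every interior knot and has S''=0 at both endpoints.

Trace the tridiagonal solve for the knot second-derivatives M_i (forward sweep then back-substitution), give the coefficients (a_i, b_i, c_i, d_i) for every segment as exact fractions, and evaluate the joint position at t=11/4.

  seg 0: a=-2 b=-73/32 c=0 d=57/128
  seg 1: a=-3 b=49/16 c=171/64 d=-111/64
  seg 2: a=1 b=205/64 c=-81/32 d=151/256
  seg 3: a=2 b=5/32 c=129/128 d=-43/256
S(11/4) = 279/4096

Δ: Δ0=-1/2, Δ1=4, Δ2=1/2, Δ3=3/2
row 1: diag=6, rhs=27; c'=1/6, d'=9/2
row 2: denom=6−1·1/6=35/6; d'=(-21−1·9/2)/(35/6)=-153/35
row 3: denom=8−2·12/35=256/35; d'=(6−2·-153/35)/(256/35)=129/64
back: M3=129/64
back: M2=-153/35−12/35·129/64=-81/16
back: M1=9/2−1/6·-81/16=171/32
M: M0=0, M1=171/32, M2=-81/16, M3=129/64, M4=0
seg 0: a=-2, c=M0/2=0, d=(M1−M0)/(6·2)=57/128, b=Δ0−h0·(2M0+M1)/6=-73/32
seg 1: a=-3, c=M1/2=171/64, d=(M2−M1)/(6·1)=-111/64, b=Δ1−h1·(2M1+M2)/6=49/16
seg 2: a=1, c=M2/2=-81/32, d=(M3−M2)/(6·2)=151/256, b=Δ2−h2·(2M2+M3)/6=205/64
seg 3: a=2, c=M3/2=129/128, d=(M4−M3)/(6·2)=-43/256, b=Δ3−h3·(2M3+M4)/6=5/32
t_q=11/4 → seg 1, τ=3/4; S=-3+49/16·τ+171/64·τ²+-111/64·τ³=279/4096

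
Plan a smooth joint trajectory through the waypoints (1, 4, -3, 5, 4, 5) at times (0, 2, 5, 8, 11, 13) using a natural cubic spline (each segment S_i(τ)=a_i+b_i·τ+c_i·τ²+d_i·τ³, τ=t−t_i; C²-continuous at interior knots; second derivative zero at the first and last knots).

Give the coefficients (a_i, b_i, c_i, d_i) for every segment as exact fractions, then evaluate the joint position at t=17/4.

  seg 0: a=1 b=6793/2538 c=0 d=-1493/5076
  seg 1: a=4 b=-2165/2538 c=-1493/846 d=4840/11421
  seg 2: a=-3 b=1/2538 c=5201/2538 d=-94/243
  seg 3: a=5 b=4699/2538 c=-3635/2538 d=2680/11421
  seg 4: a=4 b=-1031/2538 c=575/846 d=-575/5076
S(17/4) = -9143/4512

Δ: Δ0=3/2, Δ1=-7/3, Δ2=8/3, Δ3=-1/3, Δ4=1/2
row 1: diag=10, rhs=-23; c'=3/10, d'=-23/10
row 2: denom=12−3·3/10=111/10; d'=(30−3·-23/10)/(111/10)=123/37
row 3: denom=12−3·10/37=414/37; d'=(-18−3·123/37)/(414/37)=-5/2
row 4: denom=10−3·37/138=423/46; d'=(5−3·-5/2)/(423/46)=575/423
back: M4=575/423
back: M3=-5/2−37/138·575/423=-3635/1269
back: M2=123/37−10/37·-3635/1269=5201/1269
back: M1=-23/10−3/10·5201/1269=-1493/423
M: M0=0, M1=-1493/423, M2=5201/1269, M3=-3635/1269, M4=575/423, M5=0
seg 0: a=1, c=M0/2=0, d=(M1−M0)/(6·2)=-1493/5076, b=Δ0−h0·(2M0+M1)/6=6793/2538
seg 1: a=4, c=M1/2=-1493/846, d=(M2−M1)/(6·3)=4840/11421, b=Δ1−h1·(2M1+M2)/6=-2165/2538
seg 2: a=-3, c=M2/2=5201/2538, d=(M3−M2)/(6·3)=-94/243, b=Δ2−h2·(2M2+M3)/6=1/2538
seg 3: a=5, c=M3/2=-3635/2538, d=(M4−M3)/(6·3)=2680/11421, b=Δ3−h3·(2M3+M4)/6=4699/2538
seg 4: a=4, c=M4/2=575/846, d=(M5−M4)/(6·2)=-575/5076, b=Δ4−h4·(2M4+M5)/6=-1031/2538
t_q=17/4 → seg 1, τ=9/4; S=4+-2165/2538·τ+-1493/846·τ²+4840/11421·τ³=-9143/4512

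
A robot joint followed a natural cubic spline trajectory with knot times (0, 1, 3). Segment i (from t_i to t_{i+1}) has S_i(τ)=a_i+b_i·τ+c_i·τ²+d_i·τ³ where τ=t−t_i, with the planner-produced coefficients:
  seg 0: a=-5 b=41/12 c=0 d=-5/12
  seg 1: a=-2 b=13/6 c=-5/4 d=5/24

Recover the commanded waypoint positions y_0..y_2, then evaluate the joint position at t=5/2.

y_0=-5 y_1=-2 y_2=-1
S(5/2) = -55/64

y_0 = S_0(0) = a_0 = -5
y_1 = S_1(0) = a_1 = -2
y_2 = S_1(2) = -1
t_q=5/2 is in segment 1 (τ=3/2); S_1(τ)=-55/64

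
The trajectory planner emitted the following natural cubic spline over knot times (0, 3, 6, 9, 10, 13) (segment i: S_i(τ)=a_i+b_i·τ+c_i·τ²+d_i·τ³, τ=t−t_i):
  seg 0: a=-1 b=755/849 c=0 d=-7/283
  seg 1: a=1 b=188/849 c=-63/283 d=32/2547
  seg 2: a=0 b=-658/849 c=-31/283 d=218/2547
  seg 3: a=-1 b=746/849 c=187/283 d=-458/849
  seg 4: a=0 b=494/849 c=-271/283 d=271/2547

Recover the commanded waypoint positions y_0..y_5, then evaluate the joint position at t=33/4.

y_0=-1 y_1=1 y_2=0 y_3=-1 y_4=0 y_5=-4
S(33/4) = -11985/9056

y_0 = S_0(0) = a_0 = -1
y_1 = S_1(0) = a_1 = 1
y_2 = S_2(0) = a_2 = 0
y_3 = S_3(0) = a_3 = -1
y_4 = S_4(0) = a_4 = 0
y_5 = S_4(3) = -4
t_q=33/4 is in segment 2 (τ=9/4); S_2(τ)=-11985/9056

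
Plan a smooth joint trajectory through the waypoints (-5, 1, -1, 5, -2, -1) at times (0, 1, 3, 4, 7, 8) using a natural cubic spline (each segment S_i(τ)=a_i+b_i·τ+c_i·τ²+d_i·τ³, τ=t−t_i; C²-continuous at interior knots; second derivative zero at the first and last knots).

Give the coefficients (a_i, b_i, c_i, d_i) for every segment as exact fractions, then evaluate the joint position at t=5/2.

  seg 0: a=-5 b=10087/1284 c=0 d=-2383/1284
  seg 1: a=1 b=1469/642 c=-2383/428 d=2519/1284
  seg 2: a=-1 b=2285/642 c=2655/428 d=-4831/1284
  seg 3: a=5 b=6007/1284 c=-544/107 d=3527/3852
  seg 4: a=-2 b=-709/642 c=1351/428 d=-1351/1284
S(5/2) = -5047/3424

Δ: Δ0=6, Δ1=-1, Δ2=6, Δ3=-7/3, Δ4=1
row 1: diag=6, rhs=-42; c'=1/3, d'=-7
row 2: denom=6−2·1/3=16/3; d'=(42−2·-7)/(16/3)=21/2
row 3: denom=8−1·3/16=125/16; d'=(-50−1·21/2)/(125/16)=-968/125
row 4: denom=8−3·48/125=856/125; d'=(20−3·-968/125)/(856/125)=1351/214
back: M4=1351/214
back: M3=-968/125−48/125·1351/214=-1088/107
back: M2=21/2−3/16·-1088/107=2655/214
back: M1=-7−1/3·2655/214=-2383/214
M: M0=0, M1=-2383/214, M2=2655/214, M3=-1088/107, M4=1351/214, M5=0
seg 0: a=-5, c=M0/2=0, d=(M1−M0)/(6·1)=-2383/1284, b=Δ0−h0·(2M0+M1)/6=10087/1284
seg 1: a=1, c=M1/2=-2383/428, d=(M2−M1)/(6·2)=2519/1284, b=Δ1−h1·(2M1+M2)/6=1469/642
seg 2: a=-1, c=M2/2=2655/428, d=(M3−M2)/(6·1)=-4831/1284, b=Δ2−h2·(2M2+M3)/6=2285/642
seg 3: a=5, c=M3/2=-544/107, d=(M4−M3)/(6·3)=3527/3852, b=Δ3−h3·(2M3+M4)/6=6007/1284
seg 4: a=-2, c=M4/2=1351/428, d=(M5−M4)/(6·1)=-1351/1284, b=Δ4−h4·(2M4+M5)/6=-709/642
t_q=5/2 → seg 1, τ=3/2; S=1+1469/642·τ+-2383/428·τ²+2519/1284·τ³=-5047/3424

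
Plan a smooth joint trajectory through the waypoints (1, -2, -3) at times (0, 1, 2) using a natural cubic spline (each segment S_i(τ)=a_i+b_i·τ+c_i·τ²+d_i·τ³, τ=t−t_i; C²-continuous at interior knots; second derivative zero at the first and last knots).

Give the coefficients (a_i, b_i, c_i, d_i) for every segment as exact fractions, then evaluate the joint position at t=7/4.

  seg 0: a=1 b=-7/2 c=0 d=1/2
  seg 1: a=-2 b=-2 c=3/2 d=-1/2
S(7/4) = -367/128

Δ: Δ0=-3, Δ1=-1
row 1: diag=4, rhs=12; c'=1/4, d'=3
back: M1=3
M: M0=0, M1=3, M2=0
seg 0: a=1, c=M0/2=0, d=(M1−M0)/(6·1)=1/2, b=Δ0−h0·(2M0+M1)/6=-7/2
seg 1: a=-2, c=M1/2=3/2, d=(M2−M1)/(6·1)=-1/2, b=Δ1−h1·(2M1+M2)/6=-2
t_q=7/4 → seg 1, τ=3/4; S=-2+-2·τ+3/2·τ²+-1/2·τ³=-367/128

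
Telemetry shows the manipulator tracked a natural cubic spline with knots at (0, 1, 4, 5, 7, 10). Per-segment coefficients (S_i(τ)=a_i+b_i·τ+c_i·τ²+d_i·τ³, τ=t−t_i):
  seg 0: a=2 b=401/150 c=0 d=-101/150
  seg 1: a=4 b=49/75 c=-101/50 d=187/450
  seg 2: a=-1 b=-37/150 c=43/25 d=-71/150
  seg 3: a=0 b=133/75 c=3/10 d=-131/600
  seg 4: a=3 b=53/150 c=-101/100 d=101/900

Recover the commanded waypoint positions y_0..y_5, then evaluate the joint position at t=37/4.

y_0 = S_0(0) = a_0 = 2
y_1 = S_1(0) = a_1 = 4
y_2 = S_2(0) = a_2 = -1
y_3 = S_3(0) = a_3 = 0
y_4 = S_4(0) = a_4 = 3
y_5 = S_4(3) = -2
t_q=37/4 is in segment 4 (τ=9/4); S_4(τ)=-51/1280

y_0=2 y_1=4 y_2=-1 y_3=0 y_4=3 y_5=-2
S(37/4) = -51/1280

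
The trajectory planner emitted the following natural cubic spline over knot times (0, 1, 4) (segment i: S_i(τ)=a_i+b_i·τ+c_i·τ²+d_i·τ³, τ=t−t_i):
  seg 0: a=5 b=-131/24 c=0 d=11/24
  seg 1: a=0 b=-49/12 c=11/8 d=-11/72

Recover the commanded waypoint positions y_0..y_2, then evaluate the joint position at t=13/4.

y_0 = S_0(0) = a_0 = 5
y_1 = S_1(0) = a_1 = 0
y_2 = S_1(3) = -4
t_q=13/4 is in segment 1 (τ=9/4); S_1(τ)=-2031/512

y_0=5 y_1=0 y_2=-4
S(13/4) = -2031/512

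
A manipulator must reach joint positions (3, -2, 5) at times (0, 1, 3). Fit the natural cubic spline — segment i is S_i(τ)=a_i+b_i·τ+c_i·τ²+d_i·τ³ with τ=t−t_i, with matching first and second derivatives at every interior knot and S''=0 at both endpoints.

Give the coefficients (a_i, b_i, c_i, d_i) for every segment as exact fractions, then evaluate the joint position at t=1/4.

Δ: Δ0=-5, Δ1=7/2
row 1: diag=6, rhs=51; c'=1/3, d'=17/2
back: M1=17/2
M: M0=0, M1=17/2, M2=0
seg 0: a=3, c=M0/2=0, d=(M1−M0)/(6·1)=17/12, b=Δ0−h0·(2M0+M1)/6=-77/12
seg 1: a=-2, c=M1/2=17/4, d=(M2−M1)/(6·2)=-17/24, b=Δ1−h1·(2M1+M2)/6=-13/6
t_q=1/4 → seg 0, τ=1/4; S=3+-77/12·τ+0·τ²+17/12·τ³=363/256

  seg 0: a=3 b=-77/12 c=0 d=17/12
  seg 1: a=-2 b=-13/6 c=17/4 d=-17/24
S(1/4) = 363/256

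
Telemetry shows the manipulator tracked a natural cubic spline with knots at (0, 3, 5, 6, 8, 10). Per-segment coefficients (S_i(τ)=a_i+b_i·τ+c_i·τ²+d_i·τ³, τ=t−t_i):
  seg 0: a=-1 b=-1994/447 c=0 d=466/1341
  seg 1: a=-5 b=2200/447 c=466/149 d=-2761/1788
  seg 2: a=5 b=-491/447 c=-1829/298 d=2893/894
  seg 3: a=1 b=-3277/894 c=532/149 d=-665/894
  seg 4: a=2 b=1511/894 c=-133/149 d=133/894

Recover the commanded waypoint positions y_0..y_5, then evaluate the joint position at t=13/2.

y_0=-1 y_1=-5 y_2=5 y_3=1 y_4=2 y_5=3
S(13/2) = -79/2384

y_0 = S_0(0) = a_0 = -1
y_1 = S_1(0) = a_1 = -5
y_2 = S_2(0) = a_2 = 5
y_3 = S_3(0) = a_3 = 1
y_4 = S_4(0) = a_4 = 2
y_5 = S_4(2) = 3
t_q=13/2 is in segment 3 (τ=1/2); S_3(τ)=-79/2384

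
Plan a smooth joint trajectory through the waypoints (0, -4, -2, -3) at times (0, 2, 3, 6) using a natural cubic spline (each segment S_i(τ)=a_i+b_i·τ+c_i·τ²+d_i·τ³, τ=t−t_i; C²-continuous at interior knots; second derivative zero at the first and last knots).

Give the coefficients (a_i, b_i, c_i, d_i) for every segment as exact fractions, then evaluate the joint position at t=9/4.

Δ: Δ0=-2, Δ1=2, Δ2=-1/3
row 1: diag=6, rhs=24; c'=1/6, d'=4
row 2: denom=8−1·1/6=47/6; d'=(-14−1·4)/(47/6)=-108/47
back: M2=-108/47
back: M1=4−1/6·-108/47=206/47
M: M0=0, M1=206/47, M2=-108/47, M3=0
seg 0: a=0, c=M0/2=0, d=(M1−M0)/(6·2)=103/282, b=Δ0−h0·(2M0+M1)/6=-488/141
seg 1: a=-4, c=M1/2=103/47, d=(M2−M1)/(6·1)=-157/141, b=Δ1−h1·(2M1+M2)/6=130/141
seg 2: a=-2, c=M2/2=-54/47, d=(M3−M2)/(6·3)=6/47, b=Δ2−h2·(2M2+M3)/6=277/141
t_q=9/4 → seg 1, τ=1/4; S=-4+130/141·τ+103/47·τ²+-157/141·τ³=-10979/3008

  seg 0: a=0 b=-488/141 c=0 d=103/282
  seg 1: a=-4 b=130/141 c=103/47 d=-157/141
  seg 2: a=-2 b=277/141 c=-54/47 d=6/47
S(9/4) = -10979/3008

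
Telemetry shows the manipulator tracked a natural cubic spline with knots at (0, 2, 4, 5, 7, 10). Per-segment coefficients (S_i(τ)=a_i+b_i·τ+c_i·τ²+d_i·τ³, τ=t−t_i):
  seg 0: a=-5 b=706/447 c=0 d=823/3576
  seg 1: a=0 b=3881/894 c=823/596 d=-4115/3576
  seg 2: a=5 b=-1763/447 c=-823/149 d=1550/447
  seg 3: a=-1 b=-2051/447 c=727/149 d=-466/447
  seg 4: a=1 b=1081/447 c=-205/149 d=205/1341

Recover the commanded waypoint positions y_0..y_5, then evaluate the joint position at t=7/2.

y_0=-5 y_1=0 y_2=5 y_3=-1 y_4=1 y_5=0
S(7/2) = 54689/9536

y_0 = S_0(0) = a_0 = -5
y_1 = S_1(0) = a_1 = 0
y_2 = S_2(0) = a_2 = 5
y_3 = S_3(0) = a_3 = -1
y_4 = S_4(0) = a_4 = 1
y_5 = S_4(3) = 0
t_q=7/2 is in segment 1 (τ=3/2); S_1(τ)=54689/9536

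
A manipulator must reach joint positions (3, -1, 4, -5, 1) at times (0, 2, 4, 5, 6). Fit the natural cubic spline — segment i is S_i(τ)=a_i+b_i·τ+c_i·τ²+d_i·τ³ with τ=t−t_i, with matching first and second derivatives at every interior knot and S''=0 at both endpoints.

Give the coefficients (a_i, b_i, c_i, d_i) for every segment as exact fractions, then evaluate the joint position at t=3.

  seg 0: a=3 b=-787/168 c=0 d=451/672
  seg 1: a=-1 b=283/84 c=451/112 d=-1499/672
  seg 2: a=4 b=-175/24 c=-131/14 d=1285/168
  seg 3: a=-5 b=-257/84 c=761/56 d=-761/168
S(3) = 933/224

Δ: Δ0=-2, Δ1=5/2, Δ2=-9, Δ3=6
row 1: diag=8, rhs=27; c'=1/4, d'=27/8
row 2: denom=6−2·1/4=11/2; d'=(-69−2·27/8)/(11/2)=-303/22
row 3: denom=4−1·2/11=42/11; d'=(90−1·-303/22)/(42/11)=761/28
back: M3=761/28
back: M2=-303/22−2/11·761/28=-131/7
back: M1=27/8−1/4·-131/7=451/56
M: M0=0, M1=451/56, M2=-131/7, M3=761/28, M4=0
seg 0: a=3, c=M0/2=0, d=(M1−M0)/(6·2)=451/672, b=Δ0−h0·(2M0+M1)/6=-787/168
seg 1: a=-1, c=M1/2=451/112, d=(M2−M1)/(6·2)=-1499/672, b=Δ1−h1·(2M1+M2)/6=283/84
seg 2: a=4, c=M2/2=-131/14, d=(M3−M2)/(6·1)=1285/168, b=Δ2−h2·(2M2+M3)/6=-175/24
seg 3: a=-5, c=M3/2=761/56, d=(M4−M3)/(6·1)=-761/168, b=Δ3−h3·(2M3+M4)/6=-257/84
t_q=3 → seg 1, τ=1; S=-1+283/84·τ+451/112·τ²+-1499/672·τ³=933/224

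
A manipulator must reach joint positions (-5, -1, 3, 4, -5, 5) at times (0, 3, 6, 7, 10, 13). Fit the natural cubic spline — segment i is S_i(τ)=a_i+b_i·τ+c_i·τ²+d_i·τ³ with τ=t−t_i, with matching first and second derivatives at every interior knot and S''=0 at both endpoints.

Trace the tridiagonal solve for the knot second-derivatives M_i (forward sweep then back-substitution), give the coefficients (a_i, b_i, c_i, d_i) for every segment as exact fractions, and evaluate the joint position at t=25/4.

  seg 0: a=-5 b=1138/825 c=0 d=-38/7425
  seg 1: a=-1 b=1024/825 c=-38/825 d=38/1485
  seg 2: a=3 b=1366/825 c=152/825 d=-21/25
  seg 3: a=4 b=-409/825 c=-1927/825 d=743/1485
  seg 4: a=-5 b=-826/825 c=596/275 d=-596/2475
S(25/4) = 60057/17600

Δ: Δ0=4/3, Δ1=4/3, Δ2=1, Δ3=-3, Δ4=10/3
row 1: diag=12, rhs=0; c'=1/4, d'=0
row 2: denom=8−3·1/4=29/4; d'=(-2−3·0)/(29/4)=-8/29
row 3: denom=8−1·4/29=228/29; d'=(-24−1·-8/29)/(228/29)=-172/57
row 4: denom=12−3·29/76=825/76; d'=(38−3·-172/57)/(825/76)=1192/275
back: M4=1192/275
back: M3=-172/57−29/76·1192/275=-3854/825
back: M2=-8/29−4/29·-3854/825=304/825
back: M1=0−1/4·304/825=-76/825
M: M0=0, M1=-76/825, M2=304/825, M3=-3854/825, M4=1192/275, M5=0
seg 0: a=-5, c=M0/2=0, d=(M1−M0)/(6·3)=-38/7425, b=Δ0−h0·(2M0+M1)/6=1138/825
seg 1: a=-1, c=M1/2=-38/825, d=(M2−M1)/(6·3)=38/1485, b=Δ1−h1·(2M1+M2)/6=1024/825
seg 2: a=3, c=M2/2=152/825, d=(M3−M2)/(6·1)=-21/25, b=Δ2−h2·(2M2+M3)/6=1366/825
seg 3: a=4, c=M3/2=-1927/825, d=(M4−M3)/(6·3)=743/1485, b=Δ3−h3·(2M3+M4)/6=-409/825
seg 4: a=-5, c=M4/2=596/275, d=(M5−M4)/(6·3)=-596/2475, b=Δ4−h4·(2M4+M5)/6=-826/825
t_q=25/4 → seg 2, τ=1/4; S=3+1366/825·τ+152/825·τ²+-21/25·τ³=60057/17600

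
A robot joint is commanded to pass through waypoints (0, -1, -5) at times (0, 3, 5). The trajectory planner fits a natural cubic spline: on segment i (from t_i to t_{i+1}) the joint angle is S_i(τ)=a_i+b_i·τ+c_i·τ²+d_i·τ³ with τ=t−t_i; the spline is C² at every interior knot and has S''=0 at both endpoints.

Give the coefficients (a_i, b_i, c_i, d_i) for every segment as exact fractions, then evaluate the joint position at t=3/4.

Δ: Δ0=-1/3, Δ1=-2
row 1: diag=10, rhs=-10; c'=1/5, d'=-1
back: M1=-1
M: M0=0, M1=-1, M2=0
seg 0: a=0, c=M0/2=0, d=(M1−M0)/(6·3)=-1/18, b=Δ0−h0·(2M0+M1)/6=1/6
seg 1: a=-1, c=M1/2=-1/2, d=(M2−M1)/(6·2)=1/12, b=Δ1−h1·(2M1+M2)/6=-4/3
t_q=3/4 → seg 0, τ=3/4; S=0+1/6·τ+0·τ²+-1/18·τ³=13/128

  seg 0: a=0 b=1/6 c=0 d=-1/18
  seg 1: a=-1 b=-4/3 c=-1/2 d=1/12
S(3/4) = 13/128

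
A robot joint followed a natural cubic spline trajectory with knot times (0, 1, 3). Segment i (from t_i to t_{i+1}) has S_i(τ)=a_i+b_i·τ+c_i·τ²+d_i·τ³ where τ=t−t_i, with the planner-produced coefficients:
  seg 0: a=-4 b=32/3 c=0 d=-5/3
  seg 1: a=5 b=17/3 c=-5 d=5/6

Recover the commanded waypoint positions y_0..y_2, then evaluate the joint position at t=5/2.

y_0=-4 y_1=5 y_2=3
S(5/2) = 81/16

y_0 = S_0(0) = a_0 = -4
y_1 = S_1(0) = a_1 = 5
y_2 = S_1(2) = 3
t_q=5/2 is in segment 1 (τ=3/2); S_1(τ)=81/16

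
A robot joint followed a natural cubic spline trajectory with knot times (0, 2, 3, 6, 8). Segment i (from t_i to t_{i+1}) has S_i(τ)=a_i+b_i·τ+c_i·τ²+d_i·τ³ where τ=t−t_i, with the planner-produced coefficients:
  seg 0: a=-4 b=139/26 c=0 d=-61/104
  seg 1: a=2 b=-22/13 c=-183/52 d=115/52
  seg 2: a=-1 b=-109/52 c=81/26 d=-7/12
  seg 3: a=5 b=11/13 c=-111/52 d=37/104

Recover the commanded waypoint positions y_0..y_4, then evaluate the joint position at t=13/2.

y_0=-4 y_1=2 y_2=-1 y_3=5 y_4=1
S(13/2) = 4105/832

y_0 = S_0(0) = a_0 = -4
y_1 = S_1(0) = a_1 = 2
y_2 = S_2(0) = a_2 = -1
y_3 = S_3(0) = a_3 = 5
y_4 = S_3(2) = 1
t_q=13/2 is in segment 3 (τ=1/2); S_3(τ)=4105/832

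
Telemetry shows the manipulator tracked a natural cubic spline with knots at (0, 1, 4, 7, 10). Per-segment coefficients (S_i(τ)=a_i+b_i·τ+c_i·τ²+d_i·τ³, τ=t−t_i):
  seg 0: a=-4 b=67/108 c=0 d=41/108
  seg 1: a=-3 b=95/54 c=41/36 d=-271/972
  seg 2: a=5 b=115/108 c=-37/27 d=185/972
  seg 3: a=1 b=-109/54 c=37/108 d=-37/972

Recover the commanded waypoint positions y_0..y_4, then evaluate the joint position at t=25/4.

y_0=-4 y_1=-3 y_2=5 y_3=1 y_4=-3
S(25/4) = 2017/768

y_0 = S_0(0) = a_0 = -4
y_1 = S_1(0) = a_1 = -3
y_2 = S_2(0) = a_2 = 5
y_3 = S_3(0) = a_3 = 1
y_4 = S_3(3) = -3
t_q=25/4 is in segment 2 (τ=9/4); S_2(τ)=2017/768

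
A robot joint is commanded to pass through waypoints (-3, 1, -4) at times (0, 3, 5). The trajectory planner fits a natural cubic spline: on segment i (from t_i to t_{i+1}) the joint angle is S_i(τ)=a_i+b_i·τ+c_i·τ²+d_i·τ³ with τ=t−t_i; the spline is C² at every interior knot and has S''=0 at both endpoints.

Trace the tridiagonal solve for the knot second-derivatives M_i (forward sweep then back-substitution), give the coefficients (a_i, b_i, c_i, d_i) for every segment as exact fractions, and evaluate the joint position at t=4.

Δ: Δ0=4/3, Δ1=-5/2
row 1: diag=10, rhs=-23; c'=1/5, d'=-23/10
back: M1=-23/10
M: M0=0, M1=-23/10, M2=0
seg 0: a=-3, c=M0/2=0, d=(M1−M0)/(6·3)=-23/180, b=Δ0−h0·(2M0+M1)/6=149/60
seg 1: a=1, c=M1/2=-23/20, d=(M2−M1)/(6·2)=23/120, b=Δ1−h1·(2M1+M2)/6=-29/30
t_q=4 → seg 1, τ=1; S=1+-29/30·τ+-23/20·τ²+23/120·τ³=-37/40

  seg 0: a=-3 b=149/60 c=0 d=-23/180
  seg 1: a=1 b=-29/30 c=-23/20 d=23/120
S(4) = -37/40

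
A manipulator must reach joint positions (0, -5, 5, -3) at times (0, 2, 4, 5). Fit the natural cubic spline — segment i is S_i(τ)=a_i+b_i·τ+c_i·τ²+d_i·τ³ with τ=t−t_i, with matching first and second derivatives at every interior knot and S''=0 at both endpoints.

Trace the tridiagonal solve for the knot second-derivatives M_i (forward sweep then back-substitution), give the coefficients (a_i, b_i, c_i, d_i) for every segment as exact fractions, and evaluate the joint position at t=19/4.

Δ: Δ0=-5/2, Δ1=5, Δ2=-8
row 1: diag=8, rhs=45; c'=1/4, d'=45/8
row 2: denom=6−2·1/4=11/2; d'=(-78−2·45/8)/(11/2)=-357/22
back: M2=-357/22
back: M1=45/8−1/4·-357/22=213/22
M: M0=0, M1=213/22, M2=-357/22, M3=0
seg 0: a=0, c=M0/2=0, d=(M1−M0)/(6·2)=71/88, b=Δ0−h0·(2M0+M1)/6=-63/11
seg 1: a=-5, c=M1/2=213/44, d=(M2−M1)/(6·2)=-95/44, b=Δ1−h1·(2M1+M2)/6=87/22
seg 2: a=5, c=M2/2=-357/44, d=(M3−M2)/(6·1)=119/44, b=Δ2−h2·(2M2+M3)/6=-57/22
t_q=19/4 → seg 2, τ=3/4; S=5+-57/22·τ+-357/44·τ²+119/44·τ³=-1031/2816

  seg 0: a=0 b=-63/11 c=0 d=71/88
  seg 1: a=-5 b=87/22 c=213/44 d=-95/44
  seg 2: a=5 b=-57/22 c=-357/44 d=119/44
S(19/4) = -1031/2816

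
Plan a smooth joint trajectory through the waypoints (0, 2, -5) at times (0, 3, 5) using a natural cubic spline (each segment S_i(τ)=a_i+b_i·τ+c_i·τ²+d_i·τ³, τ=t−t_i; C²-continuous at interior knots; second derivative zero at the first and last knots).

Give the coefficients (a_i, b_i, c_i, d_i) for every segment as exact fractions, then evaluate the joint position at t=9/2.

Δ: Δ0=2/3, Δ1=-7/2
row 1: diag=10, rhs=-25; c'=1/5, d'=-5/2
back: M1=-5/2
M: M0=0, M1=-5/2, M2=0
seg 0: a=0, c=M0/2=0, d=(M1−M0)/(6·3)=-5/36, b=Δ0−h0·(2M0+M1)/6=23/12
seg 1: a=2, c=M1/2=-5/4, d=(M2−M1)/(6·2)=5/24, b=Δ1−h1·(2M1+M2)/6=-11/6
t_q=9/2 → seg 1, τ=3/2; S=2+-11/6·τ+-5/4·τ²+5/24·τ³=-183/64

  seg 0: a=0 b=23/12 c=0 d=-5/36
  seg 1: a=2 b=-11/6 c=-5/4 d=5/24
S(9/2) = -183/64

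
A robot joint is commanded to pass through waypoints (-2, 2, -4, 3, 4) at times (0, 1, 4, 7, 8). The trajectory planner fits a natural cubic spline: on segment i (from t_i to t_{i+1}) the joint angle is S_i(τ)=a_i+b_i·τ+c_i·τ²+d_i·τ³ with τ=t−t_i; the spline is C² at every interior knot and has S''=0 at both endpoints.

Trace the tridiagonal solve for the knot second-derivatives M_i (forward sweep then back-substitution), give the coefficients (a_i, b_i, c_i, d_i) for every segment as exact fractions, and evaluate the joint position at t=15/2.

  seg 0: a=-2 b=1567/312 c=0 d=-319/312
  seg 1: a=2 b=305/156 c=-319/104 d=1637/2808
  seg 2: a=-4 b=-17/24 c=85/39 d=-1091/2808
  seg 3: a=3 b=293/156 c=-137/104 d=137/312
S(15/2) = 3049/832

Δ: Δ0=4, Δ1=-2, Δ2=7/3, Δ3=1
row 1: diag=8, rhs=-36; c'=3/8, d'=-9/2
row 2: denom=12−3·3/8=87/8; d'=(26−3·-9/2)/(87/8)=316/87
row 3: denom=8−3·8/29=208/29; d'=(-8−3·316/87)/(208/29)=-137/52
back: M3=-137/52
back: M2=316/87−8/29·-137/52=170/39
back: M1=-9/2−3/8·170/39=-319/52
M: M0=0, M1=-319/52, M2=170/39, M3=-137/52, M4=0
seg 0: a=-2, c=M0/2=0, d=(M1−M0)/(6·1)=-319/312, b=Δ0−h0·(2M0+M1)/6=1567/312
seg 1: a=2, c=M1/2=-319/104, d=(M2−M1)/(6·3)=1637/2808, b=Δ1−h1·(2M1+M2)/6=305/156
seg 2: a=-4, c=M2/2=85/39, d=(M3−M2)/(6·3)=-1091/2808, b=Δ2−h2·(2M2+M3)/6=-17/24
seg 3: a=3, c=M3/2=-137/104, d=(M4−M3)/(6·1)=137/312, b=Δ3−h3·(2M3+M4)/6=293/156
t_q=15/2 → seg 3, τ=1/2; S=3+293/156·τ+-137/104·τ²+137/312·τ³=3049/832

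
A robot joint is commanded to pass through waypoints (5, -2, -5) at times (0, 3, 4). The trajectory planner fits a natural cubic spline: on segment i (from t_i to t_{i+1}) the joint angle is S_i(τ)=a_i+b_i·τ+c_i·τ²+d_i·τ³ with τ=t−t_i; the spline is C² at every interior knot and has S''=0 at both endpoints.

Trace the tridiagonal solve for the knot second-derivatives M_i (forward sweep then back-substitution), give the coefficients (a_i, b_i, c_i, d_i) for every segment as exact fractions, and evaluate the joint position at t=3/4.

Δ: Δ0=-7/3, Δ1=-3
row 1: diag=8, rhs=-4; c'=1/8, d'=-1/2
back: M1=-1/2
M: M0=0, M1=-1/2, M2=0
seg 0: a=5, c=M0/2=0, d=(M1−M0)/(6·3)=-1/36, b=Δ0−h0·(2M0+M1)/6=-25/12
seg 1: a=-2, c=M1/2=-1/4, d=(M2−M1)/(6·1)=1/12, b=Δ1−h1·(2M1+M2)/6=-17/6
t_q=3/4 → seg 0, τ=3/4; S=5+-25/12·τ+0·τ²+-1/36·τ³=877/256

  seg 0: a=5 b=-25/12 c=0 d=-1/36
  seg 1: a=-2 b=-17/6 c=-1/4 d=1/12
S(3/4) = 877/256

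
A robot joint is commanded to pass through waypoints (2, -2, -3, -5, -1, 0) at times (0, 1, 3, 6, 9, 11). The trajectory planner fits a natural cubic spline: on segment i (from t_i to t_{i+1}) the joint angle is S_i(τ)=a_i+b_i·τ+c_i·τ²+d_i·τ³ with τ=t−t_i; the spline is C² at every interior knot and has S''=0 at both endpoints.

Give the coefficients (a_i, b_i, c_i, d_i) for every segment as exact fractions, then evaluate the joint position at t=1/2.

  seg 0: a=2 b=-13223/2838 c=0 d=1871/2838
  seg 1: a=-2 b=-3805/1419 c=1871/946 d=-5035/11352
  seg 2: a=-3 b=-263/2838 c=-1293/1892 d=931/5676
  seg 3: a=-5 b=1337/5676 c=375/473 d=-2423/17028
  seg 4: a=-1 b=3265/2838 c=-923/1892 d=923/11352
S(1/2) = -1871/7568

Δ: Δ0=-4, Δ1=-1/2, Δ2=-2/3, Δ3=4/3, Δ4=1/2
row 1: diag=6, rhs=21; c'=1/3, d'=7/2
row 2: denom=10−2·1/3=28/3; d'=(-1−2·7/2)/(28/3)=-6/7
row 3: denom=12−3·9/28=309/28; d'=(12−3·-6/7)/(309/28)=136/103
row 4: denom=10−3·28/103=946/103; d'=(-5−3·136/103)/(946/103)=-923/946
back: M4=-923/946
back: M3=136/103−28/103·-923/946=750/473
back: M2=-6/7−9/28·750/473=-1293/946
back: M1=7/2−1/3·-1293/946=1871/473
M: M0=0, M1=1871/473, M2=-1293/946, M3=750/473, M4=-923/946, M5=0
seg 0: a=2, c=M0/2=0, d=(M1−M0)/(6·1)=1871/2838, b=Δ0−h0·(2M0+M1)/6=-13223/2838
seg 1: a=-2, c=M1/2=1871/946, d=(M2−M1)/(6·2)=-5035/11352, b=Δ1−h1·(2M1+M2)/6=-3805/1419
seg 2: a=-3, c=M2/2=-1293/1892, d=(M3−M2)/(6·3)=931/5676, b=Δ2−h2·(2M2+M3)/6=-263/2838
seg 3: a=-5, c=M3/2=375/473, d=(M4−M3)/(6·3)=-2423/17028, b=Δ3−h3·(2M3+M4)/6=1337/5676
seg 4: a=-1, c=M4/2=-923/1892, d=(M5−M4)/(6·2)=923/11352, b=Δ4−h4·(2M4+M5)/6=3265/2838
t_q=1/2 → seg 0, τ=1/2; S=2+-13223/2838·τ+0·τ²+1871/2838·τ³=-1871/7568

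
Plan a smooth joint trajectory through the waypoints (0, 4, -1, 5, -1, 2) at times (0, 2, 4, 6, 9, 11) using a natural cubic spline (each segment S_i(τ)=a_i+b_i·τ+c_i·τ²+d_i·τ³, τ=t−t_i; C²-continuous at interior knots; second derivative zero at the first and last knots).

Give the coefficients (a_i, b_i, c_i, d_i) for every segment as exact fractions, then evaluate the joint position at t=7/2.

Δ: Δ0=2, Δ1=-5/2, Δ2=3, Δ3=-2, Δ4=3/2
row 1: diag=8, rhs=-27; c'=1/4, d'=-27/8
row 2: denom=8−2·1/4=15/2; d'=(33−2·-27/8)/(15/2)=53/10
row 3: denom=10−2·4/15=142/15; d'=(-30−2·53/10)/(142/15)=-609/142
row 4: denom=10−3·45/142=1285/142; d'=(21−3·-609/142)/(1285/142)=4809/1285
back: M4=4809/1285
back: M3=-609/142−45/142·4809/1285=-1407/257
back: M2=53/10−4/15·-1407/257=17373/2570
back: M1=-27/8−1/4·17373/2570=-13017/2570
M: M0=0, M1=-13017/2570, M2=17373/2570, M3=-1407/257, M4=4809/1285, M5=0
seg 0: a=0, c=M0/2=0, d=(M1−M0)/(6·2)=-4339/10280, b=Δ0−h0·(2M0+M1)/6=9479/2570
seg 1: a=4, c=M1/2=-13017/5140, d=(M2−M1)/(6·2)=1013/1028, b=Δ1−h1·(2M1+M2)/6=-1769/1285
seg 2: a=-1, c=M2/2=17373/5140, d=(M3−M2)/(6·2)=-10481/10280, b=Δ2−h2·(2M2+M3)/6=409/1285
seg 3: a=5, c=M3/2=-1407/514, d=(M4−M3)/(6·3)=658/1285, b=Δ3−h3·(2M3+M4)/6=4121/2570
seg 4: a=-1, c=M4/2=4809/2570, d=(M5−M4)/(6·2)=-1603/5140, b=Δ4−h4·(2M4+M5)/6=-2557/2570
t_q=7/2 → seg 1, τ=3/2; S=4+-1769/1285·τ+-13017/5140·τ²+1013/1028·τ³=-17983/41120

  seg 0: a=0 b=9479/2570 c=0 d=-4339/10280
  seg 1: a=4 b=-1769/1285 c=-13017/5140 d=1013/1028
  seg 2: a=-1 b=409/1285 c=17373/5140 d=-10481/10280
  seg 3: a=5 b=4121/2570 c=-1407/514 d=658/1285
  seg 4: a=-1 b=-2557/2570 c=4809/2570 d=-1603/5140
S(7/2) = -17983/41120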